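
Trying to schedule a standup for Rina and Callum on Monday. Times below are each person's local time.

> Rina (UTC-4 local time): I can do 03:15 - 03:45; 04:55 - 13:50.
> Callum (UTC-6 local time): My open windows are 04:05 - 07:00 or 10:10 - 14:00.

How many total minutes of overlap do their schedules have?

275

Rina in UTC: 07:15-07:45, 08:55-17:50 (add 4h to convert from UTC-4).
Callum in UTC: 10:05-13:00, 16:10-20:00 (add 6h to convert from UTC-6).
Rina ∩ Callum: 10:05-13:00, 16:10-17:50.
Those are the intersection windows.
Summing the common windows: 175 + 100 = 275 minutes.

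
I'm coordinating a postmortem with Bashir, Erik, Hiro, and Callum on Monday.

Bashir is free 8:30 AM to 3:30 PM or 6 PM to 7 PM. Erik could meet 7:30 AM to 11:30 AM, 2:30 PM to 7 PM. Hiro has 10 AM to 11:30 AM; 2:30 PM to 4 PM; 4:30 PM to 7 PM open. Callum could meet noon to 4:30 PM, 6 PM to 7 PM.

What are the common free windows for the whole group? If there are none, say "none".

Bashir ∩ Erik: 08:30-11:30, 14:30-15:30, 18:00-19:00.
Bashir ∩ Erik ∩ Hiro: 10:00-11:30, 14:30-15:30, 18:00-19:00.
Bashir ∩ Erik ∩ Hiro ∩ Callum: 14:30-15:30, 18:00-19:00.
Those are the intersection windows.

14:30-15:30, 18:00-19:00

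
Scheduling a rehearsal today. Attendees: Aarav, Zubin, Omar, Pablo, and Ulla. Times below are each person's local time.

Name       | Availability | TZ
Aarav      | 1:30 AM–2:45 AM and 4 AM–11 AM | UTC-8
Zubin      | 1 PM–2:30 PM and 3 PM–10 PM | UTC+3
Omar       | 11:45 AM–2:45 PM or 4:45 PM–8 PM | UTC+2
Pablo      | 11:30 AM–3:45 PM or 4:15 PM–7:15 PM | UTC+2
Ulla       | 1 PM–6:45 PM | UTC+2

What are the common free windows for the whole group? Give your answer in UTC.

12:00-12:45, 14:45-16:45

Aarav in UTC: 09:30-10:45, 12:00-19:00 (add 8h to convert from UTC-8).
Zubin in UTC: 10:00-11:30, 12:00-19:00 (subtract 3h to convert from UTC+3).
Omar in UTC: 09:45-12:45, 14:45-18:00 (subtract 2h to convert from UTC+2).
Pablo in UTC: 09:30-13:45, 14:15-17:15 (subtract 2h to convert from UTC+2).
Ulla in UTC: 11:00-16:45 (subtract 2h to convert from UTC+2).
Aarav ∩ Zubin: 10:00-10:45, 12:00-19:00.
Aarav ∩ Zubin ∩ Omar: 10:00-10:45, 12:00-12:45, 14:45-18:00.
Aarav ∩ Zubin ∩ Omar ∩ Pablo: 10:00-10:45, 12:00-12:45, 14:45-17:15.
Aarav ∩ Zubin ∩ Omar ∩ Pablo ∩ Ulla: 12:00-12:45, 14:45-16:45.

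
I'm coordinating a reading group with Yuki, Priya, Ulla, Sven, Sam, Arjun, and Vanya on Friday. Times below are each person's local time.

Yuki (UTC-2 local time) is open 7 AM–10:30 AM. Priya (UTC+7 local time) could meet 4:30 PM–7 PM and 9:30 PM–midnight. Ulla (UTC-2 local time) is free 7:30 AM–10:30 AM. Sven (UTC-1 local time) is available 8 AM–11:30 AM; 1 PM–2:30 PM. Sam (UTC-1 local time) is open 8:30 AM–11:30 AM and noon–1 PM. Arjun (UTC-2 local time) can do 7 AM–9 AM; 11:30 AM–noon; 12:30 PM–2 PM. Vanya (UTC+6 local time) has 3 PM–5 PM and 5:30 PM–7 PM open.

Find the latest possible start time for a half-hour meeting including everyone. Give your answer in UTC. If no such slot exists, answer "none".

10:30

Yuki in UTC: 09:00-12:30 (add 2h to convert from UTC-2).
Priya in UTC: 09:30-12:00, 14:30-17:00 (subtract 7h to convert from UTC+7).
Ulla in UTC: 09:30-12:30 (add 2h to convert from UTC-2).
Sven in UTC: 09:00-12:30, 14:00-15:30 (add 1h to convert from UTC-1).
Sam in UTC: 09:30-12:30, 13:00-14:00 (add 1h to convert from UTC-1).
Arjun in UTC: 09:00-11:00, 13:30-14:00, 14:30-16:00 (add 2h to convert from UTC-2).
Vanya in UTC: 09:00-11:00, 11:30-13:00 (subtract 6h to convert from UTC+6).
Yuki ∩ Priya: 09:30-12:00.
Yuki ∩ Priya ∩ Ulla: 09:30-12:00.
Yuki ∩ Priya ∩ Ulla ∩ Sven: 09:30-12:00.
Yuki ∩ Priya ∩ Ulla ∩ Sven ∩ Sam: 09:30-12:00.
Yuki ∩ Priya ∩ Ulla ∩ Sven ∩ Sam ∩ Arjun: 09:30-11:00.
Yuki ∩ Priya ∩ Ulla ∩ Sven ∩ Sam ∩ Arjun ∩ Vanya: 09:30-11:00.
The last common window of at least 30 minutes is 09:30-11:00; a 30-minute meeting can start as late as 10:30 and still end by 11:00.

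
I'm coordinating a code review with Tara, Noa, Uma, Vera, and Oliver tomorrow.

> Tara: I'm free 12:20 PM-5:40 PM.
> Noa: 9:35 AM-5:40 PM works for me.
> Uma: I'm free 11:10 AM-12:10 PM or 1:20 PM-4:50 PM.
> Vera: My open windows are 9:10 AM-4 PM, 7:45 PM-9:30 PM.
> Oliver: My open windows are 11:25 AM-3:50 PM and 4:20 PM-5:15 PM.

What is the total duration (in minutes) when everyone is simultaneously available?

150

Tara ∩ Noa: 12:20-17:40.
Tara ∩ Noa ∩ Uma: 13:20-16:50.
Tara ∩ Noa ∩ Uma ∩ Vera: 13:20-16:00.
Tara ∩ Noa ∩ Uma ∩ Vera ∩ Oliver: 13:20-15:50.
That's a single block of 150 minutes.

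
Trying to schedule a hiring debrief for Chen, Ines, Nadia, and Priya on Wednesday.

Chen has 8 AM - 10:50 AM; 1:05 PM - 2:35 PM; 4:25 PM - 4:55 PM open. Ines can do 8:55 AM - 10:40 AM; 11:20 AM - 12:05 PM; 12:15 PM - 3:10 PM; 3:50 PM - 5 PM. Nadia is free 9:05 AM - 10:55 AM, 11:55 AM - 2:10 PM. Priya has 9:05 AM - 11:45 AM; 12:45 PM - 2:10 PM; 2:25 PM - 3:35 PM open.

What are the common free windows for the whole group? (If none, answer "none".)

09:05-10:40, 13:05-14:10

Chen ∩ Ines: 08:55-10:40, 13:05-14:35, 16:25-16:55.
Chen ∩ Ines ∩ Nadia: 09:05-10:40, 13:05-14:10.
Chen ∩ Ines ∩ Nadia ∩ Priya: 09:05-10:40, 13:05-14:10.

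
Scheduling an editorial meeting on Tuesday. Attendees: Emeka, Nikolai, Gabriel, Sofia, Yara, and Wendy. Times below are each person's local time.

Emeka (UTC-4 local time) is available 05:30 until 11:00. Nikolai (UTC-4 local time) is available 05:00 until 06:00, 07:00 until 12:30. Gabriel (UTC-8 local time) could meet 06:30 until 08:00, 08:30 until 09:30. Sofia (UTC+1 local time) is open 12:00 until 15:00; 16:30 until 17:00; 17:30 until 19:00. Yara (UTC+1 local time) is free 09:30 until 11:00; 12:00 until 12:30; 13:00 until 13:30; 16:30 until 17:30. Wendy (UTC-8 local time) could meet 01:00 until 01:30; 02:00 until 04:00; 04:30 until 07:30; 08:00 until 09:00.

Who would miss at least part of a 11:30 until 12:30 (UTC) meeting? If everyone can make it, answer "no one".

Gabriel, Wendy, Yara

Emeka in UTC: 09:30-15:00 (add 4h to convert from UTC-4).
Nikolai in UTC: 09:00-10:00, 11:00-16:30 (add 4h to convert from UTC-4).
Gabriel in UTC: 14:30-16:00, 16:30-17:30 (add 8h to convert from UTC-8).
Sofia in UTC: 11:00-14:00, 15:30-16:00, 16:30-18:00 (subtract 1h to convert from UTC+1).
Yara in UTC: 08:30-10:00, 11:00-11:30, 12:00-12:30, 15:30-16:30 (subtract 1h to convert from UTC+1).
Wendy in UTC: 09:00-09:30, 10:00-12:00, 12:30-15:30, 16:00-17:00 (add 8h to convert from UTC-8).
Emeka: free for 11:30-12:30. Nikolai: free for 11:30-12:30. Gabriel: not fully free for 11:30-12:30. Sofia: free for 11:30-12:30. Yara: not fully free for 11:30-12:30. Wendy: not fully free for 11:30-12:30.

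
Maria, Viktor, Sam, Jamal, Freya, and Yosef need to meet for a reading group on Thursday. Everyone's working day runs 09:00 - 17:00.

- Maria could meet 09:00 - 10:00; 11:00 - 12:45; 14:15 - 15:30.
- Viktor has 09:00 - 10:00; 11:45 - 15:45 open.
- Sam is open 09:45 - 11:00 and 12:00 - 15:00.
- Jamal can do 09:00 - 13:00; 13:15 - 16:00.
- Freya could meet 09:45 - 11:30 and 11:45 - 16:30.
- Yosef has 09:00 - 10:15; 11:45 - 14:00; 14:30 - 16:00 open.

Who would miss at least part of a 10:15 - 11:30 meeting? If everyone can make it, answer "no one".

Maria, Sam, Viktor, Yosef

Maria: not fully free for 10:15-11:30. Viktor: not fully free for 10:15-11:30. Sam: not fully free for 10:15-11:30. Jamal: free for 10:15-11:30. Freya: free for 10:15-11:30. Yosef: not fully free for 10:15-11:30.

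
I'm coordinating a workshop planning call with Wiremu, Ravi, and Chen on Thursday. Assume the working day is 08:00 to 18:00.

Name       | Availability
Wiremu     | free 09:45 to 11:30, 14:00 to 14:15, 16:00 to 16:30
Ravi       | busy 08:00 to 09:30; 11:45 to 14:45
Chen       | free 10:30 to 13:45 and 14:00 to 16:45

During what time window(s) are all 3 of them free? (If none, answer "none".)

10:30-11:30, 16:00-16:30

Wiremu free: 09:45-11:30, 14:00-14:15, 16:00-16:30.
Ravi free: 09:30-11:45, 14:45-18:00 (invert busy blocks within the working day).
Chen free: 10:30-13:45, 14:00-16:45.
Wiremu ∩ Ravi: 09:45-11:30, 16:00-16:30.
Wiremu ∩ Ravi ∩ Chen: 10:30-11:30, 16:00-16:30.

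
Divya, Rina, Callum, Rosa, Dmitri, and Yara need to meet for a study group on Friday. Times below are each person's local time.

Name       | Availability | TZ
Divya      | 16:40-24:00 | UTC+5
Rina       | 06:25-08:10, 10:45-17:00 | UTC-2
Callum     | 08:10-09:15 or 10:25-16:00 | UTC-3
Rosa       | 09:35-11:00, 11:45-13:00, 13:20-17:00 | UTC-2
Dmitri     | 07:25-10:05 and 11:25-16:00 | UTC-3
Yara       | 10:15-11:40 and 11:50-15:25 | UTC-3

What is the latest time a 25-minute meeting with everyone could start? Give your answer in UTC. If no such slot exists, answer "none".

Divya in UTC: 11:40-19:00 (subtract 5h to convert from UTC+5).
Rina in UTC: 08:25-10:10, 12:45-19:00 (add 2h to convert from UTC-2).
Callum in UTC: 11:10-12:15, 13:25-19:00 (add 3h to convert from UTC-3).
Rosa in UTC: 11:35-13:00, 13:45-15:00, 15:20-19:00 (add 2h to convert from UTC-2).
Dmitri in UTC: 10:25-13:05, 14:25-19:00 (add 3h to convert from UTC-3).
Yara in UTC: 13:15-14:40, 14:50-18:25 (add 3h to convert from UTC-3).
Divya ∩ Rina: 12:45-19:00.
Divya ∩ Rina ∩ Callum: 13:25-19:00.
Divya ∩ Rina ∩ Callum ∩ Rosa: 13:45-15:00, 15:20-19:00.
Divya ∩ Rina ∩ Callum ∩ Rosa ∩ Dmitri: 14:25-15:00, 15:20-19:00.
Divya ∩ Rina ∩ Callum ∩ Rosa ∩ Dmitri ∩ Yara: 14:25-14:40, 14:50-15:00, 15:20-18:25.
The last common window of at least 25 minutes is 15:20-18:25; a 25-minute meeting can start as late as 18:00 and still end by 18:25.

18:00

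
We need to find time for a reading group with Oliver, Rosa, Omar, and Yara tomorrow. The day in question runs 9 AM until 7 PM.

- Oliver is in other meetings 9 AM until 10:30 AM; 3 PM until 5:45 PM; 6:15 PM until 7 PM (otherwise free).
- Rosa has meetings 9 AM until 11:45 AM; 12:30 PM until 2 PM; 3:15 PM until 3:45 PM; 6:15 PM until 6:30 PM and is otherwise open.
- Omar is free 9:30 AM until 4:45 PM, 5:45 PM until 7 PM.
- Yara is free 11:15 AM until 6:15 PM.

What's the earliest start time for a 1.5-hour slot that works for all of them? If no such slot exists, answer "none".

Oliver free: 10:30-15:00, 17:45-18:15 (invert busy blocks within the working day).
Rosa free: 11:45-12:30, 14:00-15:15, 15:45-18:15, 18:30-19:00 (invert busy blocks within the working day).
Omar free: 09:30-16:45, 17:45-19:00.
Yara free: 11:15-18:15.
Oliver ∩ Rosa: 11:45-12:30, 14:00-15:00, 17:45-18:15.
Oliver ∩ Rosa ∩ Omar: 11:45-12:30, 14:00-15:00, 17:45-18:15.
Oliver ∩ Rosa ∩ Omar ∩ Yara: 11:45-12:30, 14:00-15:00, 17:45-18:15.
No common window is at least 90 minutes long.

none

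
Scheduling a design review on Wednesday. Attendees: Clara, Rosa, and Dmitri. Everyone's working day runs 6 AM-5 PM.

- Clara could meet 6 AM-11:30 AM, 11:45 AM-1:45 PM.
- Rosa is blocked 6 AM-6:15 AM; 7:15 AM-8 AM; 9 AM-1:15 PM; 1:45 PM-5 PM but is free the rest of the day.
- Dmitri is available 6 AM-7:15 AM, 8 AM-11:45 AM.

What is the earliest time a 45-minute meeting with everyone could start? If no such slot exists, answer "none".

Clara free: 06:00-11:30, 11:45-13:45.
Rosa free: 06:15-07:15, 08:00-09:00, 13:15-13:45 (invert busy blocks within the working day).
Dmitri free: 06:00-07:15, 08:00-11:45.
Clara ∩ Rosa: 06:15-07:15, 08:00-09:00, 13:15-13:45.
Clara ∩ Rosa ∩ Dmitri: 06:15-07:15, 08:00-09:00.
The first common window of at least 45 minutes is 06:15-07:15, so the earliest start is 06:15.

06:15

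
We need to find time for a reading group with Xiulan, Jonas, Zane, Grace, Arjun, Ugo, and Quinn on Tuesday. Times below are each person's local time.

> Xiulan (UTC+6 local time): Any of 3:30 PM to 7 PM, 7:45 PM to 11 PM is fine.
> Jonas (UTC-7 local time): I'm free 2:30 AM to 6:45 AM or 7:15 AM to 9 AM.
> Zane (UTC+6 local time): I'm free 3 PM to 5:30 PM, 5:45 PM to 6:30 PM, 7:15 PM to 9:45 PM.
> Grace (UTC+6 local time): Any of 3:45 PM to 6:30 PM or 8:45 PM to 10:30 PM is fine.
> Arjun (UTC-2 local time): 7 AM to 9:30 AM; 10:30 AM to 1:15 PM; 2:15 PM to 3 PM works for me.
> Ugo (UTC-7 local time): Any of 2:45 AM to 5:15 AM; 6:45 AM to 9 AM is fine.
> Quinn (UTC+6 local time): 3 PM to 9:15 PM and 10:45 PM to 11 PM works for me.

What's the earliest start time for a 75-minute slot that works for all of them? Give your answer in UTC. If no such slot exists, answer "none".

Xiulan in UTC: 09:30-13:00, 13:45-17:00 (subtract 6h to convert from UTC+6).
Jonas in UTC: 09:30-13:45, 14:15-16:00 (add 7h to convert from UTC-7).
Zane in UTC: 09:00-11:30, 11:45-12:30, 13:15-15:45 (subtract 6h to convert from UTC+6).
Grace in UTC: 09:45-12:30, 14:45-16:30 (subtract 6h to convert from UTC+6).
Arjun in UTC: 09:00-11:30, 12:30-15:15, 16:15-17:00 (add 2h to convert from UTC-2).
Ugo in UTC: 09:45-12:15, 13:45-16:00 (add 7h to convert from UTC-7).
Quinn in UTC: 09:00-15:15, 16:45-17:00 (subtract 6h to convert from UTC+6).
Xiulan ∩ Jonas: 09:30-13:00, 14:15-16:00.
Xiulan ∩ Jonas ∩ Zane: 09:30-11:30, 11:45-12:30, 14:15-15:45.
Xiulan ∩ Jonas ∩ Zane ∩ Grace: 09:45-11:30, 11:45-12:30, 14:45-15:45.
Xiulan ∩ Jonas ∩ Zane ∩ Grace ∩ Arjun: 09:45-11:30, 14:45-15:15.
Xiulan ∩ Jonas ∩ Zane ∩ Grace ∩ Arjun ∩ Ugo: 09:45-11:30, 14:45-15:15.
Xiulan ∩ Jonas ∩ Zane ∩ Grace ∩ Arjun ∩ Ugo ∩ Quinn: 09:45-11:30, 14:45-15:15.
So the common availability across everyone is 09:45-11:30, 14:45-15:15.
The first common window of at least 75 minutes is 09:45-11:30, so the earliest start is 09:45.

09:45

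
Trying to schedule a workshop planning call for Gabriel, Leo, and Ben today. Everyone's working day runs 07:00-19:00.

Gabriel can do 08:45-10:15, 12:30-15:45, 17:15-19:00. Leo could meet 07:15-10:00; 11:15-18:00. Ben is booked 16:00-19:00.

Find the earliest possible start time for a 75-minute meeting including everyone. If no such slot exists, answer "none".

08:45

Gabriel free: 08:45-10:15, 12:30-15:45, 17:15-19:00.
Leo free: 07:15-10:00, 11:15-18:00.
Ben free: 07:00-16:00 (invert busy blocks within the working day).
Gabriel ∩ Leo: 08:45-10:00, 12:30-15:45, 17:15-18:00.
Gabriel ∩ Leo ∩ Ben: 08:45-10:00, 12:30-15:45.
The first common window of at least 75 minutes is 08:45-10:00, so the earliest start is 08:45.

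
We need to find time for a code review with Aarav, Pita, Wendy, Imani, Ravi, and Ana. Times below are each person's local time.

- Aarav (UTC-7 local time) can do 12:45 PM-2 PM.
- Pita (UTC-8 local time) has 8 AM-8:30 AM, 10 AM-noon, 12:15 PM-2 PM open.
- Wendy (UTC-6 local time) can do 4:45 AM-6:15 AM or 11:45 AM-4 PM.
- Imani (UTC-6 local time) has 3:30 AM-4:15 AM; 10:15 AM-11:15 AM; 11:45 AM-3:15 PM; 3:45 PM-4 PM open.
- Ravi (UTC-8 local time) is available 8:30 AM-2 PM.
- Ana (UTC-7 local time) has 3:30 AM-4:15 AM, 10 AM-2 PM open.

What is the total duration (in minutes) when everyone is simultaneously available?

60

Aarav in UTC: 19:45-21:00 (add 7h to convert from UTC-7).
Pita in UTC: 16:00-16:30, 18:00-20:00, 20:15-22:00 (add 8h to convert from UTC-8).
Wendy in UTC: 10:45-12:15, 17:45-22:00 (add 6h to convert from UTC-6).
Imani in UTC: 09:30-10:15, 16:15-17:15, 17:45-21:15, 21:45-22:00 (add 6h to convert from UTC-6).
Ravi in UTC: 16:30-22:00 (add 8h to convert from UTC-8).
Ana in UTC: 10:30-11:15, 17:00-21:00 (add 7h to convert from UTC-7).
Aarav ∩ Pita: 19:45-20:00, 20:15-21:00.
Aarav ∩ Pita ∩ Wendy: 19:45-20:00, 20:15-21:00.
Aarav ∩ Pita ∩ Wendy ∩ Imani: 19:45-20:00, 20:15-21:00.
Aarav ∩ Pita ∩ Wendy ∩ Imani ∩ Ravi: 19:45-20:00, 20:15-21:00.
Aarav ∩ Pita ∩ Wendy ∩ Imani ∩ Ravi ∩ Ana: 19:45-20:00, 20:15-21:00.
Summing the common windows: 15 + 45 = 60 minutes.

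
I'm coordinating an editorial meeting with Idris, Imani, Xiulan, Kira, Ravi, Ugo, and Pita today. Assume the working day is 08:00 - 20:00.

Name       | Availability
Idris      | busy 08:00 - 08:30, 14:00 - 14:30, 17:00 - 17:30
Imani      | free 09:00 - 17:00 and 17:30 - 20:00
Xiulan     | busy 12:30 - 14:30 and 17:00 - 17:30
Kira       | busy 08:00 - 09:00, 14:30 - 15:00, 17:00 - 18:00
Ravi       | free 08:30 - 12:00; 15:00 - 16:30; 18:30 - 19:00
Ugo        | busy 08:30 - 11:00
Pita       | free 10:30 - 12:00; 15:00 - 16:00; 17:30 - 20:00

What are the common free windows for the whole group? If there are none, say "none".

Idris free: 08:30-14:00, 14:30-17:00, 17:30-20:00 (invert busy blocks within the working day).
Imani free: 09:00-17:00, 17:30-20:00.
Xiulan free: 08:00-12:30, 14:30-17:00, 17:30-20:00 (invert busy blocks within the working day).
Kira free: 09:00-14:30, 15:00-17:00, 18:00-20:00 (invert busy blocks within the working day).
Ravi free: 08:30-12:00, 15:00-16:30, 18:30-19:00.
Ugo free: 08:00-08:30, 11:00-20:00 (invert busy blocks within the working day).
Pita free: 10:30-12:00, 15:00-16:00, 17:30-20:00.
Idris ∩ Imani: 09:00-14:00, 14:30-17:00, 17:30-20:00.
Idris ∩ Imani ∩ Xiulan: 09:00-12:30, 14:30-17:00, 17:30-20:00.
Idris ∩ Imani ∩ Xiulan ∩ Kira: 09:00-12:30, 15:00-17:00, 18:00-20:00.
Idris ∩ Imani ∩ Xiulan ∩ Kira ∩ Ravi: 09:00-12:00, 15:00-16:30, 18:30-19:00.
Idris ∩ Imani ∩ Xiulan ∩ Kira ∩ Ravi ∩ Ugo: 11:00-12:00, 15:00-16:30, 18:30-19:00.
Idris ∩ Imani ∩ Xiulan ∩ Kira ∩ Ravi ∩ Ugo ∩ Pita: 11:00-12:00, 15:00-16:00, 18:30-19:00.
So the common availability across everyone is 11:00-12:00, 15:00-16:00, 18:30-19:00.

11:00-12:00, 15:00-16:00, 18:30-19:00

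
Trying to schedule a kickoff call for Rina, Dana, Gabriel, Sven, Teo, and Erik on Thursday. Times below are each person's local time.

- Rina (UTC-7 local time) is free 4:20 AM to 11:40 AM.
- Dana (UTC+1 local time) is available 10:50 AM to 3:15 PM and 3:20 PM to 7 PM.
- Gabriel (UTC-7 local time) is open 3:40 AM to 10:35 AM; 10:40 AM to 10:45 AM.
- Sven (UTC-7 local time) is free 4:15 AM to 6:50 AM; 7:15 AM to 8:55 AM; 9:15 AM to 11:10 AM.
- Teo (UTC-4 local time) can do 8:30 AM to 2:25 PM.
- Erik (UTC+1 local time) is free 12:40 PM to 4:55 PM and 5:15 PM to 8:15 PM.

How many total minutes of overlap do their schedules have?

Rina in UTC: 11:20-18:40 (add 7h to convert from UTC-7).
Dana in UTC: 09:50-14:15, 14:20-18:00 (subtract 1h to convert from UTC+1).
Gabriel in UTC: 10:40-17:35, 17:40-17:45 (add 7h to convert from UTC-7).
Sven in UTC: 11:15-13:50, 14:15-15:55, 16:15-18:10 (add 7h to convert from UTC-7).
Teo in UTC: 12:30-18:25 (add 4h to convert from UTC-4).
Erik in UTC: 11:40-15:55, 16:15-19:15 (subtract 1h to convert from UTC+1).
Rina ∩ Dana: 11:20-14:15, 14:20-18:00.
Rina ∩ Dana ∩ Gabriel: 11:20-14:15, 14:20-17:35, 17:40-17:45.
Rina ∩ Dana ∩ Gabriel ∩ Sven: 11:20-13:50, 14:20-15:55, 16:15-17:35, 17:40-17:45.
Rina ∩ Dana ∩ Gabriel ∩ Sven ∩ Teo: 12:30-13:50, 14:20-15:55, 16:15-17:35, 17:40-17:45.
Rina ∩ Dana ∩ Gabriel ∩ Sven ∩ Teo ∩ Erik: 12:30-13:50, 14:20-15:55, 16:15-17:35, 17:40-17:45.
Those are the intersection windows.
Summing the common windows: 80 + 95 + 80 + 5 = 260 minutes.

260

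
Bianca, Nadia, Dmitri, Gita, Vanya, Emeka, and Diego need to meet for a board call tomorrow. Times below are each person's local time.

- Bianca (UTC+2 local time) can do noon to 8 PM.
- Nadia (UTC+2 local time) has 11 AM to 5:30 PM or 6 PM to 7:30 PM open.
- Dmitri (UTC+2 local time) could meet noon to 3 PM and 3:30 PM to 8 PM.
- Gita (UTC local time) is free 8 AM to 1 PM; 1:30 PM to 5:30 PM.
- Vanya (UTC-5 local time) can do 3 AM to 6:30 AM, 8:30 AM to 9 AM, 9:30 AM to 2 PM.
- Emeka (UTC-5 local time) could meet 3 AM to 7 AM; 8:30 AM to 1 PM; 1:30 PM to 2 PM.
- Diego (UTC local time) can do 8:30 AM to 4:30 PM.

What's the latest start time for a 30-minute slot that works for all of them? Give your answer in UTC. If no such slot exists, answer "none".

Bianca in UTC: 10:00-18:00 (subtract 2h to convert from UTC+2).
Nadia in UTC: 09:00-15:30, 16:00-17:30 (subtract 2h to convert from UTC+2).
Dmitri in UTC: 10:00-13:00, 13:30-18:00 (subtract 2h to convert from UTC+2).
Gita in UTC: 08:00-13:00, 13:30-17:30.
Vanya in UTC: 08:00-11:30, 13:30-14:00, 14:30-19:00 (add 5h to convert from UTC-5).
Emeka in UTC: 08:00-12:00, 13:30-18:00, 18:30-19:00 (add 5h to convert from UTC-5).
Diego in UTC: 08:30-16:30.
Bianca ∩ Nadia: 10:00-15:30, 16:00-17:30.
Bianca ∩ Nadia ∩ Dmitri: 10:00-13:00, 13:30-15:30, 16:00-17:30.
Bianca ∩ Nadia ∩ Dmitri ∩ Gita: 10:00-13:00, 13:30-15:30, 16:00-17:30.
Bianca ∩ Nadia ∩ Dmitri ∩ Gita ∩ Vanya: 10:00-11:30, 13:30-14:00, 14:30-15:30, 16:00-17:30.
Bianca ∩ Nadia ∩ Dmitri ∩ Gita ∩ Vanya ∩ Emeka: 10:00-11:30, 13:30-14:00, 14:30-15:30, 16:00-17:30.
Bianca ∩ Nadia ∩ Dmitri ∩ Gita ∩ Vanya ∩ Emeka ∩ Diego: 10:00-11:30, 13:30-14:00, 14:30-15:30, 16:00-16:30.
The last common window of at least 30 minutes is 16:00-16:30; a 30-minute meeting can start as late as 16:00 and still end by 16:30.

16:00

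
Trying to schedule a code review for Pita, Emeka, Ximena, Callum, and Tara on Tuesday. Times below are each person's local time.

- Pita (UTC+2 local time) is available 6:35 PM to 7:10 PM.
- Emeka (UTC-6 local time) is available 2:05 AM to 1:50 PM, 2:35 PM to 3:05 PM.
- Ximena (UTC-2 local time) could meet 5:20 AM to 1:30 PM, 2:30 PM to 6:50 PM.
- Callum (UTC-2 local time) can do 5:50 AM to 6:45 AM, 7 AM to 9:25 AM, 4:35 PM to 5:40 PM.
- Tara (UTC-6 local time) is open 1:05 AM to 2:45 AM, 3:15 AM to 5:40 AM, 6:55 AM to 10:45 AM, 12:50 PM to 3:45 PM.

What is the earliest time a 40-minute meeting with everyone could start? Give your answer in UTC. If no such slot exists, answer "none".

Pita in UTC: 16:35-17:10 (subtract 2h to convert from UTC+2).
Emeka in UTC: 08:05-19:50, 20:35-21:05 (add 6h to convert from UTC-6).
Ximena in UTC: 07:20-15:30, 16:30-20:50 (add 2h to convert from UTC-2).
Callum in UTC: 07:50-08:45, 09:00-11:25, 18:35-19:40 (add 2h to convert from UTC-2).
Tara in UTC: 07:05-08:45, 09:15-11:40, 12:55-16:45, 18:50-21:45 (add 6h to convert from UTC-6).
Pita ∩ Emeka: 16:35-17:10.
Pita ∩ Emeka ∩ Ximena: 16:35-17:10.
Pita ∩ Emeka ∩ Ximena ∩ Callum: ∅.
Pita ∩ Emeka ∩ Ximena ∩ Callum ∩ Tara: ∅.
There is no time when everyone is free.
No common window is at least 40 minutes long.

none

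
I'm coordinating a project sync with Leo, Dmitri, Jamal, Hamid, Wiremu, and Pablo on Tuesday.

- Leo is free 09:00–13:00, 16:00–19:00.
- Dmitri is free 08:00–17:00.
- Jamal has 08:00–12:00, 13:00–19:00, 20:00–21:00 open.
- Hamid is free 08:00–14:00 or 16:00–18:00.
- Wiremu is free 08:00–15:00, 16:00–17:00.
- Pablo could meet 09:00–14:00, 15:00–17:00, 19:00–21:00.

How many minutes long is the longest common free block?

Leo ∩ Dmitri: 09:00-13:00, 16:00-17:00.
Leo ∩ Dmitri ∩ Jamal: 09:00-12:00, 16:00-17:00.
Leo ∩ Dmitri ∩ Jamal ∩ Hamid: 09:00-12:00, 16:00-17:00.
Leo ∩ Dmitri ∩ Jamal ∩ Hamid ∩ Wiremu: 09:00-12:00, 16:00-17:00.
Leo ∩ Dmitri ∩ Jamal ∩ Hamid ∩ Wiremu ∩ Pablo: 09:00-12:00, 16:00-17:00.
So the common availability across everyone is 09:00-12:00, 16:00-17:00.
The longest is 09:00-12:00 at 180 minutes.

180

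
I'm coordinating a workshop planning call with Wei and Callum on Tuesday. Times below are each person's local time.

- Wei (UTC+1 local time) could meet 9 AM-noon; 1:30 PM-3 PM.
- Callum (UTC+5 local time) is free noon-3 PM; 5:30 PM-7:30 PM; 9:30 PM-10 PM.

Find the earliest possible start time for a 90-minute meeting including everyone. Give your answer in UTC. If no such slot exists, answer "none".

08:00

Wei in UTC: 08:00-11:00, 12:30-14:00 (subtract 1h to convert from UTC+1).
Callum in UTC: 07:00-10:00, 12:30-14:30, 16:30-17:00 (subtract 5h to convert from UTC+5).
Wei ∩ Callum: 08:00-10:00, 12:30-14:00.
So the common availability across everyone is 08:00-10:00, 12:30-14:00.
The first common window of at least 90 minutes is 08:00-10:00, so the earliest start is 08:00.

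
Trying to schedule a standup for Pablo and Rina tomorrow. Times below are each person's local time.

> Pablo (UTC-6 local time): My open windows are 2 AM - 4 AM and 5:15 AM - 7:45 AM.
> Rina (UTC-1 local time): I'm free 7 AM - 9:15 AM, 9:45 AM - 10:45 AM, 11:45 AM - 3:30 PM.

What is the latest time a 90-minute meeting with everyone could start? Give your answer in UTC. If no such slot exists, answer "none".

08:30

Pablo in UTC: 08:00-10:00, 11:15-13:45 (add 6h to convert from UTC-6).
Rina in UTC: 08:00-10:15, 10:45-11:45, 12:45-16:30 (add 1h to convert from UTC-1).
Pablo ∩ Rina: 08:00-10:00, 11:15-11:45, 12:45-13:45.
Those are the intersection windows.
The last common window of at least 90 minutes is 08:00-10:00; a 90-minute meeting can start as late as 08:30 and still end by 10:00.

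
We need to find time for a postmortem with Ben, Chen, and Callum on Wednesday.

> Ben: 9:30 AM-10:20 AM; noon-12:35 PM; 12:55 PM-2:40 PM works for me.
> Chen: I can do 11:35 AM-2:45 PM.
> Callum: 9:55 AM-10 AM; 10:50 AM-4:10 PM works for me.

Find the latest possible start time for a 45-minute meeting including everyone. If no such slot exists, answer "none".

Ben ∩ Chen: 12:00-12:35, 12:55-14:40.
Ben ∩ Chen ∩ Callum: 12:00-12:35, 12:55-14:40.
So the common availability across everyone is 12:00-12:35, 12:55-14:40.
The last common window of at least 45 minutes is 12:55-14:40; a 45-minute meeting can start as late as 13:55 and still end by 14:40.

13:55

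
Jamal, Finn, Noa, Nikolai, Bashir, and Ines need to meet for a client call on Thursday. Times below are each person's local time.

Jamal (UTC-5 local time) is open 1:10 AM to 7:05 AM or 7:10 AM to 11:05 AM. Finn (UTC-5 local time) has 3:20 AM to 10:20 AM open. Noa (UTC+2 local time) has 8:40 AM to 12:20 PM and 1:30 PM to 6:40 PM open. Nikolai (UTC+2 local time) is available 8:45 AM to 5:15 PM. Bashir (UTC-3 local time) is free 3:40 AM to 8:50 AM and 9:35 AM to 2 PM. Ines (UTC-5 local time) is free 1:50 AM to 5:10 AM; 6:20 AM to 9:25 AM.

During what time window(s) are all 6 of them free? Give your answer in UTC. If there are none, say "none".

08:20-10:10, 11:30-11:50, 12:35-14:25

Jamal in UTC: 06:10-12:05, 12:10-16:05 (add 5h to convert from UTC-5).
Finn in UTC: 08:20-15:20 (add 5h to convert from UTC-5).
Noa in UTC: 06:40-10:20, 11:30-16:40 (subtract 2h to convert from UTC+2).
Nikolai in UTC: 06:45-15:15 (subtract 2h to convert from UTC+2).
Bashir in UTC: 06:40-11:50, 12:35-17:00 (add 3h to convert from UTC-3).
Ines in UTC: 06:50-10:10, 11:20-14:25 (add 5h to convert from UTC-5).
Jamal ∩ Finn: 08:20-12:05, 12:10-15:20.
Jamal ∩ Finn ∩ Noa: 08:20-10:20, 11:30-12:05, 12:10-15:20.
Jamal ∩ Finn ∩ Noa ∩ Nikolai: 08:20-10:20, 11:30-12:05, 12:10-15:15.
Jamal ∩ Finn ∩ Noa ∩ Nikolai ∩ Bashir: 08:20-10:20, 11:30-11:50, 12:35-15:15.
Jamal ∩ Finn ∩ Noa ∩ Nikolai ∩ Bashir ∩ Ines: 08:20-10:10, 11:30-11:50, 12:35-14:25.
So the common availability across everyone is 08:20-10:10, 11:30-11:50, 12:35-14:25.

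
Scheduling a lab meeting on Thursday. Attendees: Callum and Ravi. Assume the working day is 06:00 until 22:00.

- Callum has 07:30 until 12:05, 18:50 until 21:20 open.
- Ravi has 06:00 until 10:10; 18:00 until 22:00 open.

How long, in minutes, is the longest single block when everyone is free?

Callum ∩ Ravi: 07:30-10:10, 18:50-21:20.
The longest is 07:30-10:10 at 160 minutes.

160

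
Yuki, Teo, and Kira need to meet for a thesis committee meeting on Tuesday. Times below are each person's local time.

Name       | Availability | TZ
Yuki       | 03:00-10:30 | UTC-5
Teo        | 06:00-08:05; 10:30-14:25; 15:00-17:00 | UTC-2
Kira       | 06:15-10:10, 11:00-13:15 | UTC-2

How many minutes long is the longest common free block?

135

Yuki in UTC: 08:00-15:30 (add 5h to convert from UTC-5).
Teo in UTC: 08:00-10:05, 12:30-16:25, 17:00-19:00 (add 2h to convert from UTC-2).
Kira in UTC: 08:15-12:10, 13:00-15:15 (add 2h to convert from UTC-2).
Yuki ∩ Teo: 08:00-10:05, 12:30-15:30.
Yuki ∩ Teo ∩ Kira: 08:15-10:05, 13:00-15:15.
The longest is 13:00-15:15 at 135 minutes.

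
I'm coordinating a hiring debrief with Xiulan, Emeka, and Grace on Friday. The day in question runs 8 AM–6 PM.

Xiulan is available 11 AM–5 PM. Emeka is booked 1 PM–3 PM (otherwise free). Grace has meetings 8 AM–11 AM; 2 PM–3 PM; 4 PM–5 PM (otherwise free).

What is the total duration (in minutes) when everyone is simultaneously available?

Xiulan free: 11:00-17:00.
Emeka free: 08:00-13:00, 15:00-18:00 (invert busy blocks within the working day).
Grace free: 11:00-14:00, 15:00-16:00, 17:00-18:00 (invert busy blocks within the working day).
Xiulan ∩ Emeka: 11:00-13:00, 15:00-17:00.
Xiulan ∩ Emeka ∩ Grace: 11:00-13:00, 15:00-16:00.
Summing the common windows: 120 + 60 = 180 minutes.

180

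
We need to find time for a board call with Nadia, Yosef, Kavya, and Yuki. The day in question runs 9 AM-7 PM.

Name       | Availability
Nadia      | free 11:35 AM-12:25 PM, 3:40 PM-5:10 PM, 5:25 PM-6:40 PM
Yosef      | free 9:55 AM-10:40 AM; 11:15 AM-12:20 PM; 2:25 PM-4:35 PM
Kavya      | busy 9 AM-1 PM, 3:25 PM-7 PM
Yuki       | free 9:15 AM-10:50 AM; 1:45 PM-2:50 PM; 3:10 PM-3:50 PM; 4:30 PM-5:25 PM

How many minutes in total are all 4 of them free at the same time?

0

Nadia free: 11:35-12:25, 15:40-17:10, 17:25-18:40.
Yosef free: 09:55-10:40, 11:15-12:20, 14:25-16:35.
Kavya free: 13:00-15:25 (invert busy blocks within the working day).
Yuki free: 09:15-10:50, 13:45-14:50, 15:10-15:50, 16:30-17:25.
Nadia ∩ Yosef: 11:35-12:20, 15:40-16:35.
Nadia ∩ Yosef ∩ Kavya: ∅.
Nadia ∩ Yosef ∩ Kavya ∩ Yuki: ∅.
There is no time when everyone is free.
There is no common window, so the total is 0 minutes.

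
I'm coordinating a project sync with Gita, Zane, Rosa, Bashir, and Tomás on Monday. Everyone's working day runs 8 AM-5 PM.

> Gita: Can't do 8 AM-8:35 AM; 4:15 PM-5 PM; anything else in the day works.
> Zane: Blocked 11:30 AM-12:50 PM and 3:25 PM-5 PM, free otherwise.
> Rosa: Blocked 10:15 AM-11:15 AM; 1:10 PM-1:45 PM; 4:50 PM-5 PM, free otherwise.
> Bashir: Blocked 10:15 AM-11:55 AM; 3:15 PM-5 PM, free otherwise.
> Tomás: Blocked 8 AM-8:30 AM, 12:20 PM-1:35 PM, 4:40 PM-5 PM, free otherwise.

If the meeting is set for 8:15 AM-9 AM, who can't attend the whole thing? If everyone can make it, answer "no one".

Gita, Tomás

Gita free: 08:35-16:15 (invert busy blocks within the working day).
Zane free: 08:00-11:30, 12:50-15:25 (invert busy blocks within the working day).
Rosa free: 08:00-10:15, 11:15-13:10, 13:45-16:50 (invert busy blocks within the working day).
Bashir free: 08:00-10:15, 11:55-15:15 (invert busy blocks within the working day).
Tomás free: 08:30-12:20, 13:35-16:40 (invert busy blocks within the working day).
Gita: not fully free for 08:15-09:00. Zane: free for 08:15-09:00. Rosa: free for 08:15-09:00. Bashir: free for 08:15-09:00. Tomás: not fully free for 08:15-09:00.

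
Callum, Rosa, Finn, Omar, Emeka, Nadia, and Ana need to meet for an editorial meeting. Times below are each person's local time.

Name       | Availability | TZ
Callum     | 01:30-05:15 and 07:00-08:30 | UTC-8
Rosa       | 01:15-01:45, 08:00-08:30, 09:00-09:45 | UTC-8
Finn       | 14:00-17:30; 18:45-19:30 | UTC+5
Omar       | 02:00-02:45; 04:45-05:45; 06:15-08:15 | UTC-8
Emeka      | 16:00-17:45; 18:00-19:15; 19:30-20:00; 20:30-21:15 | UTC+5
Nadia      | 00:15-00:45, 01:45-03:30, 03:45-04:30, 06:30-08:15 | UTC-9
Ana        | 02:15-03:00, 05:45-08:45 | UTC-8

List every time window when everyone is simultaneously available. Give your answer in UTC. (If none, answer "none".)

Callum in UTC: 09:30-13:15, 15:00-16:30 (add 8h to convert from UTC-8).
Rosa in UTC: 09:15-09:45, 16:00-16:30, 17:00-17:45 (add 8h to convert from UTC-8).
Finn in UTC: 09:00-12:30, 13:45-14:30 (subtract 5h to convert from UTC+5).
Omar in UTC: 10:00-10:45, 12:45-13:45, 14:15-16:15 (add 8h to convert from UTC-8).
Emeka in UTC: 11:00-12:45, 13:00-14:15, 14:30-15:00, 15:30-16:15 (subtract 5h to convert from UTC+5).
Nadia in UTC: 09:15-09:45, 10:45-12:30, 12:45-13:30, 15:30-17:15 (add 9h to convert from UTC-9).
Ana in UTC: 10:15-11:00, 13:45-16:45 (add 8h to convert from UTC-8).
Callum ∩ Rosa: 09:30-09:45, 16:00-16:30.
Callum ∩ Rosa ∩ Finn: 09:30-09:45.
Callum ∩ Rosa ∩ Finn ∩ Omar: ∅.
Callum ∩ Rosa ∩ Finn ∩ Omar ∩ Emeka: ∅.
Callum ∩ Rosa ∩ Finn ∩ Omar ∩ Emeka ∩ Nadia: ∅.
Callum ∩ Rosa ∩ Finn ∩ Omar ∩ Emeka ∩ Nadia ∩ Ana: ∅.
There is no time when everyone is free.

none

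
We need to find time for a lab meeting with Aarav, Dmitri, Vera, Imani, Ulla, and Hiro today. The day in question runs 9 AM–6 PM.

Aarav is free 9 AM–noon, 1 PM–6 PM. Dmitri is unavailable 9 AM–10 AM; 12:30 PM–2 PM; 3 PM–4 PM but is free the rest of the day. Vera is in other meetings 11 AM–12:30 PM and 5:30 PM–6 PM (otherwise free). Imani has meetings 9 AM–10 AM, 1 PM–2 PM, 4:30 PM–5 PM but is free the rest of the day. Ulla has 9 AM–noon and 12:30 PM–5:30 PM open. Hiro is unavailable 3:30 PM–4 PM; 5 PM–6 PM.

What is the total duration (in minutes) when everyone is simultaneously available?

150

Aarav free: 09:00-12:00, 13:00-18:00.
Dmitri free: 10:00-12:30, 14:00-15:00, 16:00-18:00 (invert busy blocks within the working day).
Vera free: 09:00-11:00, 12:30-17:30 (invert busy blocks within the working day).
Imani free: 10:00-13:00, 14:00-16:30, 17:00-18:00 (invert busy blocks within the working day).
Ulla free: 09:00-12:00, 12:30-17:30.
Hiro free: 09:00-15:30, 16:00-17:00 (invert busy blocks within the working day).
Aarav ∩ Dmitri: 10:00-12:00, 14:00-15:00, 16:00-18:00.
Aarav ∩ Dmitri ∩ Vera: 10:00-11:00, 14:00-15:00, 16:00-17:30.
Aarav ∩ Dmitri ∩ Vera ∩ Imani: 10:00-11:00, 14:00-15:00, 16:00-16:30, 17:00-17:30.
Aarav ∩ Dmitri ∩ Vera ∩ Imani ∩ Ulla: 10:00-11:00, 14:00-15:00, 16:00-16:30, 17:00-17:30.
Aarav ∩ Dmitri ∩ Vera ∩ Imani ∩ Ulla ∩ Hiro: 10:00-11:00, 14:00-15:00, 16:00-16:30.
Summing the common windows: 60 + 60 + 30 = 150 minutes.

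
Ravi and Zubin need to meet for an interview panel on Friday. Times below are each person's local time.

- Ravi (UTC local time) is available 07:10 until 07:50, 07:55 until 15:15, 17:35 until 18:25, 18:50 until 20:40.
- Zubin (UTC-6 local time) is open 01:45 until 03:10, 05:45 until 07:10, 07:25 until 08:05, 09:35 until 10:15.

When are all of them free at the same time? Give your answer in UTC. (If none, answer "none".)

07:45-07:50, 07:55-09:10, 11:45-13:10, 13:25-14:05

Ravi in UTC: 07:10-07:50, 07:55-15:15, 17:35-18:25, 18:50-20:40.
Zubin in UTC: 07:45-09:10, 11:45-13:10, 13:25-14:05, 15:35-16:15 (add 6h to convert from UTC-6).
Ravi ∩ Zubin: 07:45-07:50, 07:55-09:10, 11:45-13:10, 13:25-14:05.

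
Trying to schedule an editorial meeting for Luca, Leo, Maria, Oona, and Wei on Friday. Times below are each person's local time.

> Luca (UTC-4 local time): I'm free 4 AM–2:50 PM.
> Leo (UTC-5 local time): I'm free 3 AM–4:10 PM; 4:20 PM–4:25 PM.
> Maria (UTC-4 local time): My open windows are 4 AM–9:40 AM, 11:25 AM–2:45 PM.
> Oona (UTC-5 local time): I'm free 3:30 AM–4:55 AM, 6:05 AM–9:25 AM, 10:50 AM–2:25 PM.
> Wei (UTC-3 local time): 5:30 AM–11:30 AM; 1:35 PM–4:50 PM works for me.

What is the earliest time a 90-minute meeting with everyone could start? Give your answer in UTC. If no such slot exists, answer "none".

Luca in UTC: 08:00-18:50 (add 4h to convert from UTC-4).
Leo in UTC: 08:00-21:10, 21:20-21:25 (add 5h to convert from UTC-5).
Maria in UTC: 08:00-13:40, 15:25-18:45 (add 4h to convert from UTC-4).
Oona in UTC: 08:30-09:55, 11:05-14:25, 15:50-19:25 (add 5h to convert from UTC-5).
Wei in UTC: 08:30-14:30, 16:35-19:50 (add 3h to convert from UTC-3).
Luca ∩ Leo: 08:00-18:50.
Luca ∩ Leo ∩ Maria: 08:00-13:40, 15:25-18:45.
Luca ∩ Leo ∩ Maria ∩ Oona: 08:30-09:55, 11:05-13:40, 15:50-18:45.
Luca ∩ Leo ∩ Maria ∩ Oona ∩ Wei: 08:30-09:55, 11:05-13:40, 16:35-18:45.
The first common window of at least 90 minutes is 11:05-13:40, so the earliest start is 11:05.

11:05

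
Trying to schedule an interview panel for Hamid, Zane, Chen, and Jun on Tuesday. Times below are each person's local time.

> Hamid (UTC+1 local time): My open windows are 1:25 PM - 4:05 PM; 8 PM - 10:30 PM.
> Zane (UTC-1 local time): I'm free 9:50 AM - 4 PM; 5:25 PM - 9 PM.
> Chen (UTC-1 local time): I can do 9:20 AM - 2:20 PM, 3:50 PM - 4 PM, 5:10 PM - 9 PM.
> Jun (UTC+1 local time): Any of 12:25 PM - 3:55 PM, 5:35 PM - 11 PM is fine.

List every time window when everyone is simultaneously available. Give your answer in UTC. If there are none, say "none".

Hamid in UTC: 12:25-15:05, 19:00-21:30 (subtract 1h to convert from UTC+1).
Zane in UTC: 10:50-17:00, 18:25-22:00 (add 1h to convert from UTC-1).
Chen in UTC: 10:20-15:20, 16:50-17:00, 18:10-22:00 (add 1h to convert from UTC-1).
Jun in UTC: 11:25-14:55, 16:35-22:00 (subtract 1h to convert from UTC+1).
Hamid ∩ Zane: 12:25-15:05, 19:00-21:30.
Hamid ∩ Zane ∩ Chen: 12:25-15:05, 19:00-21:30.
Hamid ∩ Zane ∩ Chen ∩ Jun: 12:25-14:55, 19:00-21:30.

12:25-14:55, 19:00-21:30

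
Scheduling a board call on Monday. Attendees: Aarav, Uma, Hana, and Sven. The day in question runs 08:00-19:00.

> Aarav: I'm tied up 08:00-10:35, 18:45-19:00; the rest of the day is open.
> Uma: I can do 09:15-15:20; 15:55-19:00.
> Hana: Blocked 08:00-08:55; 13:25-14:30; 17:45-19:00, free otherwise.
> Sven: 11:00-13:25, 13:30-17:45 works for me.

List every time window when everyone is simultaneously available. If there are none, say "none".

Aarav free: 10:35-18:45 (invert busy blocks within the working day).
Uma free: 09:15-15:20, 15:55-19:00.
Hana free: 08:55-13:25, 14:30-17:45 (invert busy blocks within the working day).
Sven free: 11:00-13:25, 13:30-17:45.
Aarav ∩ Uma: 10:35-15:20, 15:55-18:45.
Aarav ∩ Uma ∩ Hana: 10:35-13:25, 14:30-15:20, 15:55-17:45.
Aarav ∩ Uma ∩ Hana ∩ Sven: 11:00-13:25, 14:30-15:20, 15:55-17:45.
So the common availability across everyone is 11:00-13:25, 14:30-15:20, 15:55-17:45.

11:00-13:25, 14:30-15:20, 15:55-17:45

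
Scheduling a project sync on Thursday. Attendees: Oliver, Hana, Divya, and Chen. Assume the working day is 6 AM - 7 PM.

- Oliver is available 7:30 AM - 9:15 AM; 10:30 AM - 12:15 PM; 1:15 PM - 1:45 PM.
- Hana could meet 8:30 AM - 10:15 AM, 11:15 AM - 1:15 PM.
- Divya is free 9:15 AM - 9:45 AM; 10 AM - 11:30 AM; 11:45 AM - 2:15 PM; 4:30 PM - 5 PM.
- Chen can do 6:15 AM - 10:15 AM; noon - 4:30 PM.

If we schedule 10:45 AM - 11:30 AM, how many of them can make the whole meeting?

Oliver and Divya can make the full 10:45-11:30 slot — that's 2.

2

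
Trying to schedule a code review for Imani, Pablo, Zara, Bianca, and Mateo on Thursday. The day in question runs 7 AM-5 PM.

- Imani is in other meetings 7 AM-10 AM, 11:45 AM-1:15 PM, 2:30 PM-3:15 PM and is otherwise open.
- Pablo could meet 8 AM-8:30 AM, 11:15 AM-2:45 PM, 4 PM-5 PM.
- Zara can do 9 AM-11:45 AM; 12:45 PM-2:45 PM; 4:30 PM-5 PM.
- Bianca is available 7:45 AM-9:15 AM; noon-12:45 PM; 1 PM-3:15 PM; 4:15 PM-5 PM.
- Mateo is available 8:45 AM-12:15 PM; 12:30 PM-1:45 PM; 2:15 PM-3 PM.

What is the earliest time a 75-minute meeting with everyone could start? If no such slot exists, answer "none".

none

Imani free: 10:00-11:45, 13:15-14:30, 15:15-17:00 (invert busy blocks within the working day).
Pablo free: 08:00-08:30, 11:15-14:45, 16:00-17:00.
Zara free: 09:00-11:45, 12:45-14:45, 16:30-17:00.
Bianca free: 07:45-09:15, 12:00-12:45, 13:00-15:15, 16:15-17:00.
Mateo free: 08:45-12:15, 12:30-13:45, 14:15-15:00.
Imani ∩ Pablo: 11:15-11:45, 13:15-14:30, 16:00-17:00.
Imani ∩ Pablo ∩ Zara: 11:15-11:45, 13:15-14:30, 16:30-17:00.
Imani ∩ Pablo ∩ Zara ∩ Bianca: 13:15-14:30, 16:30-17:00.
Imani ∩ Pablo ∩ Zara ∩ Bianca ∩ Mateo: 13:15-13:45, 14:15-14:30.
No common window is at least 75 minutes long.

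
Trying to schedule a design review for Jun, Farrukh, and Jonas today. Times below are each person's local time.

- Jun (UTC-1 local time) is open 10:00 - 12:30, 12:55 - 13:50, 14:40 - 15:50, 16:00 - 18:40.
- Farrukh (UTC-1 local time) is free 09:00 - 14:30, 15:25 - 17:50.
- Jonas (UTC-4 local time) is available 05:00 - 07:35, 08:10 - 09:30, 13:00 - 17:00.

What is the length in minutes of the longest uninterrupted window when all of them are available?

Jun in UTC: 11:00-13:30, 13:55-14:50, 15:40-16:50, 17:00-19:40 (add 1h to convert from UTC-1).
Farrukh in UTC: 10:00-15:30, 16:25-18:50 (add 1h to convert from UTC-1).
Jonas in UTC: 09:00-11:35, 12:10-13:30, 17:00-21:00 (add 4h to convert from UTC-4).
Jun ∩ Farrukh: 11:00-13:30, 13:55-14:50, 16:25-16:50, 17:00-18:50.
Jun ∩ Farrukh ∩ Jonas: 11:00-11:35, 12:10-13:30, 17:00-18:50.
The longest is 17:00-18:50 at 110 minutes.

110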